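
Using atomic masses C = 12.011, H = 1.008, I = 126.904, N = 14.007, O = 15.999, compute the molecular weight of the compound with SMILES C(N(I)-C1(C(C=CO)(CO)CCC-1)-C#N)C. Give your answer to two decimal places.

Molecular formula: C11H17IN2O2.
M = 11×12.011 + 17×1.008 + 1×126.904 + 2×14.007 + 2×15.999 = 336.17 g/mol.

336.17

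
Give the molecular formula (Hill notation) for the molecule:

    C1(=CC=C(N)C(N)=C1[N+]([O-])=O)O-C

C7H9N3O3

Heavy atoms from the SMILES: 7 C, 3 N, 3 O.
Implicit hydrogens by atom environment:
  4 × C (aromatic): no H
  2 × C (aromatic): 1 H each → 2
  2 × N: 2 H each → 4
  2 × O: no H
  1 × C: 3 H
  1 × N (charge +1): no H
  1 × O (charge -1): no H
  Total hydrogens = 9.
Molecular formula: C7H9N3O3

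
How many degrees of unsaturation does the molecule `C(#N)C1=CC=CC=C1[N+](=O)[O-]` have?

7

Molecular formula from the SMILES: C7H4N2O2.
DoU = (2C + 2 + N − H − X)/2 = (2·7 + 2 + 2 − 4 − 0)/2 = 14/2 = 7.
(Structurally: 1 ring(s) + 6 π bond(s) = 7.)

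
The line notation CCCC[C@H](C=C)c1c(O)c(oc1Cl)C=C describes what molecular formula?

C13H17ClO2

Heavy atoms from the SMILES: 13 C, 1 Cl, 2 O.
Implicit hydrogens by atom environment:
  5 × C: 2 H each → 10
  4 × C (aromatic): no H
  3 × C: 1 H each → 3
  1 × C: 3 H
  1 × Cl: no H
  1 × O: 1 H
  1 × O (aromatic): no H
  Total hydrogens = 17.
Molecular formula: C13H17ClO2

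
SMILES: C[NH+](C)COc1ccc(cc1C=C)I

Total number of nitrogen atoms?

The symbol for nitrogen appears 1 time in the SMILES.

1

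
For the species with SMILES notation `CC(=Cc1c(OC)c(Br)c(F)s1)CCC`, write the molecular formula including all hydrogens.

Heavy atoms from the SMILES: 1 Br, 11 C, 1 F, 1 O, 1 S.
Implicit hydrogens by atom environment:
  4 × C (aromatic): no H
  3 × C: 3 H each → 9
  2 × C: 2 H each → 4
  1 × Br: no H
  1 × C: 1 H
  1 × C: no H
  1 × F: no H
  1 × O: no H
  1 × S (aromatic): no H
  Total hydrogens = 14.
Molecular formula: C11H14BrFOS

C11H14BrFOS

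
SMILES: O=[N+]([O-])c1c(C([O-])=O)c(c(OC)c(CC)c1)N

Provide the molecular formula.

C10H11N2O5-

Heavy atoms from the SMILES: 10 C, 2 N, 5 O.
Implicit hydrogens by atom environment:
  5 × C (aromatic): no H
  3 × O: no H
  2 × C: 3 H each → 6
  2 × O (charge -1): no H
  1 × C: 2 H
  1 × C (aromatic): 1 H
  1 × C: no H
  1 × N: 2 H
  1 × N (charge +1): no H
  Total hydrogens = 11.
Net charge -1.
Molecular formula: C10H11N2O5-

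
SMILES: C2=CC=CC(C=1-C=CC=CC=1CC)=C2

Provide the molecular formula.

C14H14

Heavy atoms from the SMILES: 14 C.
Implicit hydrogens by atom environment:
  9 × C (aromatic): 1 H each → 9
  3 × C (aromatic): no H
  1 × C: 3 H
  1 × C: 2 H
  Total hydrogens = 14.
Molecular formula: C14H14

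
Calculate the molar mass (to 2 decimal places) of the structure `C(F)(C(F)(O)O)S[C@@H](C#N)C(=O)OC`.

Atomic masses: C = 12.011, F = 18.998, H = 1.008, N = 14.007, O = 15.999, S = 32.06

Molecular formula: C6H7F2NO4S.
M = 6×12.011 + 2×18.998 + 7×1.008 + 1×14.007 + 4×15.999 + 1×32.06 = 227.18 g/mol.

227.18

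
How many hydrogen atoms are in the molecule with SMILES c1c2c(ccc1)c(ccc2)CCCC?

16

Hydrogens are implicit in SMILES; fill each atom to its normal valence:
  7 × C (aromatic): 1 H each → 7
  3 × C: 2 H each → 6
  3 × C (aromatic): no H
  1 × C: 3 H
  Total hydrogens = 16.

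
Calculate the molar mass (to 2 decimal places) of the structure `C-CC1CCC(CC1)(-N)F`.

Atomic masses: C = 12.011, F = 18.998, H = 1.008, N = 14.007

Molecular formula: C8H16FN.
M = 8×12.011 + 1×18.998 + 16×1.008 + 1×14.007 = 145.22 g/mol.

145.22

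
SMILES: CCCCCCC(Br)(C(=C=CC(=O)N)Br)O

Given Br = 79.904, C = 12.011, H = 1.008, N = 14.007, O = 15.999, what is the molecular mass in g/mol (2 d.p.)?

Molecular formula: C11H17Br2NO2.
M = 2×79.904 + 11×12.011 + 17×1.008 + 1×14.007 + 2×15.999 = 355.07 g/mol.

355.07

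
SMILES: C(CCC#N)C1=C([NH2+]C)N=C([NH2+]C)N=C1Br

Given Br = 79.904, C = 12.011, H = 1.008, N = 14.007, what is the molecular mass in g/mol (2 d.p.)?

286.18

Molecular formula: [C10H16BrN5]2+.
M = 1×79.904 + 10×12.011 + 16×1.008 + 5×14.007 = 286.18 g/mol.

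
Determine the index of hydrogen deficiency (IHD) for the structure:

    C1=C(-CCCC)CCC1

Molecular formula from the SMILES: C9H16.
DoU = (2C + 2 + N − H − X)/2 = (2·9 + 2 + 0 − 16 − 0)/2 = 4/2 = 2.
(Structurally: 1 ring(s) + 1 π bond(s) = 2.)

2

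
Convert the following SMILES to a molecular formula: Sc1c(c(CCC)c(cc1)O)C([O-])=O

Heavy atoms from the SMILES: 10 C, 3 O, 1 S.
Implicit hydrogens by atom environment:
  4 × C (aromatic): no H
  2 × C: 2 H each → 4
  2 × C (aromatic): 1 H each → 2
  1 × C: 3 H
  1 × C: no H
  1 × O: 1 H
  1 × O: no H
  1 × O (charge -1): no H
  1 × S: 1 H
  Total hydrogens = 11.
Net charge -1.
Molecular formula: C10H11O3S-

C10H11O3S-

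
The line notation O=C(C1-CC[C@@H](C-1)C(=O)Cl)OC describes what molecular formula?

C8H11ClO3

Heavy atoms from the SMILES: 8 C, 1 Cl, 3 O.
Implicit hydrogens by atom environment:
  3 × C: 2 H each → 6
  3 × O: no H
  2 × C: 1 H each → 2
  2 × C: no H
  1 × C: 3 H
  1 × Cl: no H
  Total hydrogens = 11.
Molecular formula: C8H11ClO3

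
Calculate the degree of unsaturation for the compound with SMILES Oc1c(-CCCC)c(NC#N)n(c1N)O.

5

Molecular formula from the SMILES: C9H14N4O2.
DoU = (2C + 2 + N − H − X)/2 = (2·9 + 2 + 4 − 14 − 0)/2 = 10/2 = 5.
(Structurally: 1 ring(s) + 4 π bond(s) = 5.)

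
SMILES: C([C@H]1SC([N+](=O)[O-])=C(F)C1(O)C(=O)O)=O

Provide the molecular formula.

C6H4FNO6S

Heavy atoms from the SMILES: 6 C, 1 F, 1 N, 6 O, 1 S.
Implicit hydrogens by atom environment:
  4 × C: no H
  3 × O: no H
  2 × C: 1 H each → 2
  2 × O: 1 H each → 2
  1 × F: no H
  1 × N (charge +1): no H
  1 × O (charge -1): no H
  1 × S: no H
  Total hydrogens = 4.
Molecular formula: C6H4FNO6S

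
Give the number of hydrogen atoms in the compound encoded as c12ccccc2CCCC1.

Hydrogens are implicit in SMILES; fill each atom to its normal valence:
  4 × C: 2 H each → 8
  4 × C (aromatic): 1 H each → 4
  2 × C (aromatic): no H
  Total hydrogens = 12.

12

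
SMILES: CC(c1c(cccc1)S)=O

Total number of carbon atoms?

8

The symbol for carbon appears 8 times in the SMILES. Lowercase c denotes aromatic carbon and counts toward C.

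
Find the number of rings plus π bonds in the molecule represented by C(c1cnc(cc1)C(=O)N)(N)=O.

Molecular formula from the SMILES: C7H7N3O2.
DoU = (2C + 2 + N − H − X)/2 = (2·7 + 2 + 3 − 7 − 0)/2 = 12/2 = 6.
(Structurally: 1 ring(s) + 5 π bond(s) = 6.)

6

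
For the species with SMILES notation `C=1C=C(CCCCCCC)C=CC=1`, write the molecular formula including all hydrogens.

Heavy atoms from the SMILES: 13 C.
Implicit hydrogens by atom environment:
  6 × C: 2 H each → 12
  5 × C (aromatic): 1 H each → 5
  1 × C: 3 H
  1 × C (aromatic): no H
  Total hydrogens = 20.
Molecular formula: C13H20

C13H20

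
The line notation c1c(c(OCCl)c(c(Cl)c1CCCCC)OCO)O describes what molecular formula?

C13H18Cl2O4

Heavy atoms from the SMILES: 13 C, 2 Cl, 4 O.
Implicit hydrogens by atom environment:
  6 × C: 2 H each → 12
  5 × C (aromatic): no H
  2 × Cl: no H
  2 × O: 1 H each → 2
  2 × O: no H
  1 × C: 3 H
  1 × C (aromatic): 1 H
  Total hydrogens = 18.
Molecular formula: C13H18Cl2O4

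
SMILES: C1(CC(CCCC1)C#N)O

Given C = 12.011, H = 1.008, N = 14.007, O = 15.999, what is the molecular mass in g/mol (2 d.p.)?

Molecular formula: C8H13NO.
M = 8×12.011 + 13×1.008 + 1×14.007 + 1×15.999 = 139.20 g/mol.

139.20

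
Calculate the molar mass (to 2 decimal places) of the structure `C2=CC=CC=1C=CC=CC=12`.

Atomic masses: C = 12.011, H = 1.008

128.17

Molecular formula: C10H8.
M = 10×12.011 + 8×1.008 = 128.17 g/mol.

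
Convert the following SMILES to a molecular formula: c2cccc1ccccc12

C10H8

Heavy atoms from the SMILES: 10 C.
Implicit hydrogens by atom environment:
  8 × C (aromatic): 1 H each → 8
  2 × C (aromatic): no H
  Total hydrogens = 8.
Molecular formula: C10H8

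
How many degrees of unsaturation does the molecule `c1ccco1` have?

3

Molecular formula from the SMILES: C4H4O.
DoU = (2C + 2 + N − H − X)/2 = (2·4 + 2 + 0 − 4 − 0)/2 = 6/2 = 3.
(Structurally: 1 ring(s) + 2 π bond(s) = 3.)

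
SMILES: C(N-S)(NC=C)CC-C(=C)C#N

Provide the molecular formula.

Heavy atoms from the SMILES: 8 C, 3 N, 1 S.
Implicit hydrogens by atom environment:
  4 × C: 2 H each → 8
  2 × C: 1 H each → 2
  2 × C: no H
  2 × N: 1 H each → 2
  1 × N: no H
  1 × S: 1 H
  Total hydrogens = 13.
Molecular formula: C8H13N3S

C8H13N3S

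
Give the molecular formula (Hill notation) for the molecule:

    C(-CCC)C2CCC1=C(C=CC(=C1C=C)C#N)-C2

Heavy atoms from the SMILES: 17 C, 1 N.
Implicit hydrogens by atom environment:
  7 × C: 2 H each → 14
  4 × C (aromatic): no H
  2 × C (aromatic): 1 H each → 2
  2 × C: 1 H each → 2
  1 × C: 3 H
  1 × C: no H
  1 × N: no H
  Total hydrogens = 21.
Molecular formula: C17H21N

C17H21N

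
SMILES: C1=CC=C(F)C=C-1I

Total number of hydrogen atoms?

Hydrogens are implicit in SMILES; fill each atom to its normal valence:
  4 × C (aromatic): 1 H each → 4
  2 × C (aromatic): no H
  1 × F: no H
  1 × I: no H
  Total hydrogens = 4.

4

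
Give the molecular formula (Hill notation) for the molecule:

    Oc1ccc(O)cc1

C6H6O2

Heavy atoms from the SMILES: 6 C, 2 O.
Implicit hydrogens by atom environment:
  4 × C (aromatic): 1 H each → 4
  2 × C (aromatic): no H
  2 × O: 1 H each → 2
  Total hydrogens = 6.
Molecular formula: C6H6O2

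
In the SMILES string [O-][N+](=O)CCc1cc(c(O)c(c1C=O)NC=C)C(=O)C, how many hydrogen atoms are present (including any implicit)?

14

Hydrogens are implicit in SMILES; fill each atom to its normal valence:
  5 × C (aromatic): no H
  3 × C: 2 H each → 6
  3 × O: no H
  2 × C: 1 H each → 2
  1 × C: 3 H
  1 × C (aromatic): 1 H
  1 × C: no H
  1 × N: 1 H
  1 × N (charge +1): no H
  1 × O: 1 H
  1 × O (charge -1): no H
  Total hydrogens = 14.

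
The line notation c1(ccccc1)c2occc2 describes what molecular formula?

C10H8O

Heavy atoms from the SMILES: 10 C, 1 O.
Implicit hydrogens by atom environment:
  8 × C (aromatic): 1 H each → 8
  2 × C (aromatic): no H
  1 × O (aromatic): no H
  Total hydrogens = 8.
Molecular formula: C10H8O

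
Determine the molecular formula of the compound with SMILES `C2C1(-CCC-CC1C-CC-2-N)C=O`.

C11H19NO

Heavy atoms from the SMILES: 11 C, 1 N, 1 O.
Implicit hydrogens by atom environment:
  7 × C: 2 H each → 14
  3 × C: 1 H each → 3
  1 × C: no H
  1 × N: 2 H
  1 × O: no H
  Total hydrogens = 19.
Molecular formula: C11H19NO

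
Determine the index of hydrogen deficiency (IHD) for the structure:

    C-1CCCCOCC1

Molecular formula from the SMILES: C7H14O.
DoU = (2C + 2 + N − H − X)/2 = (2·7 + 2 + 0 − 14 − 0)/2 = 2/2 = 1.
(Structurally: 1 ring(s) + 0 π bond(s) = 1.)

1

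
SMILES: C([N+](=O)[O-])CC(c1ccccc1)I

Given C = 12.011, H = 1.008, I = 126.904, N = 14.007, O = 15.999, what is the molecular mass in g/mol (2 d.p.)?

291.09

Molecular formula: C9H10INO2.
M = 9×12.011 + 10×1.008 + 1×126.904 + 1×14.007 + 2×15.999 = 291.09 g/mol.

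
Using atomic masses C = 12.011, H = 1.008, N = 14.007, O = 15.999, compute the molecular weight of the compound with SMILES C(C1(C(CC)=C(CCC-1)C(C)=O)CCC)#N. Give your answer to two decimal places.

Molecular formula: C14H21NO.
M = 14×12.011 + 21×1.008 + 1×14.007 + 1×15.999 = 219.33 g/mol.

219.33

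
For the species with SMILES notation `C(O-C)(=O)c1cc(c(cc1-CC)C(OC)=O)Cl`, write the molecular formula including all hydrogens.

C12H13ClO4

Heavy atoms from the SMILES: 12 C, 1 Cl, 4 O.
Implicit hydrogens by atom environment:
  4 × C (aromatic): no H
  4 × O: no H
  3 × C: 3 H each → 9
  2 × C (aromatic): 1 H each → 2
  2 × C: no H
  1 × C: 2 H
  1 × Cl: no H
  Total hydrogens = 13.
Molecular formula: C12H13ClO4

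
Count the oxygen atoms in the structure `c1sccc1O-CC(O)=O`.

The symbol for oxygen appears 3 times in the SMILES.

3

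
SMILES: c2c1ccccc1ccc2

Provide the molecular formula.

C10H8

Heavy atoms from the SMILES: 10 C.
Implicit hydrogens by atom environment:
  8 × C (aromatic): 1 H each → 8
  2 × C (aromatic): no H
  Total hydrogens = 8.
Molecular formula: C10H8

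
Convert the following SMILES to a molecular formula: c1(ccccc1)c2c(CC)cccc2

Heavy atoms from the SMILES: 14 C.
Implicit hydrogens by atom environment:
  9 × C (aromatic): 1 H each → 9
  3 × C (aromatic): no H
  1 × C: 3 H
  1 × C: 2 H
  Total hydrogens = 14.
Molecular formula: C14H14

C14H14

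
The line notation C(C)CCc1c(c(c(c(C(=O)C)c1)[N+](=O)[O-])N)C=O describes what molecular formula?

Heavy atoms from the SMILES: 13 C, 2 N, 4 O.
Implicit hydrogens by atom environment:
  5 × C (aromatic): no H
  3 × C: 2 H each → 6
  3 × O: no H
  2 × C: 3 H each → 6
  1 × C (aromatic): 1 H
  1 × C: 1 H
  1 × C: no H
  1 × N: 2 H
  1 × N (charge +1): no H
  1 × O (charge -1): no H
  Total hydrogens = 16.
Molecular formula: C13H16N2O4

C13H16N2O4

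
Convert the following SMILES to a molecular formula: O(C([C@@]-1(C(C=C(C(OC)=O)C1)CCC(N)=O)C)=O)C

Heavy atoms from the SMILES: 13 C, 1 N, 5 O.
Implicit hydrogens by atom environment:
  5 × C: no H
  5 × O: no H
  3 × C: 3 H each → 9
  3 × C: 2 H each → 6
  2 × C: 1 H each → 2
  1 × N: 2 H
  Total hydrogens = 19.
Molecular formula: C13H19NO5

C13H19NO5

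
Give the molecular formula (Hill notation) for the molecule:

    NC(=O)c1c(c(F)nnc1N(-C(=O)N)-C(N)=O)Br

Heavy atoms from the SMILES: 1 Br, 7 C, 1 F, 6 N, 3 O.
Implicit hydrogens by atom environment:
  4 × C (aromatic): no H
  3 × C: no H
  3 × N: 2 H each → 6
  3 × O: no H
  2 × N (aromatic): no H
  1 × Br: no H
  1 × F: no H
  1 × N: no H
  Total hydrogens = 6.
Molecular formula: C7H6BrFN6O3

C7H6BrFN6O3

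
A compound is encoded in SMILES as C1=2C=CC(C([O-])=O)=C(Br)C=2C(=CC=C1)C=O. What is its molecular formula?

Heavy atoms from the SMILES: 1 Br, 12 C, 3 O.
Implicit hydrogens by atom environment:
  5 × C (aromatic): 1 H each → 5
  5 × C (aromatic): no H
  2 × O: no H
  1 × Br: no H
  1 × C: 1 H
  1 × C: no H
  1 × O (charge -1): no H
  Total hydrogens = 6.
Net charge -1.
Molecular formula: C12H6BrO3-

C12H6BrO3-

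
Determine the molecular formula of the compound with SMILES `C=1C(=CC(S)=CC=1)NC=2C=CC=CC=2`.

C12H11NS

Heavy atoms from the SMILES: 12 C, 1 N, 1 S.
Implicit hydrogens by atom environment:
  9 × C (aromatic): 1 H each → 9
  3 × C (aromatic): no H
  1 × N: 1 H
  1 × S: 1 H
  Total hydrogens = 11.
Molecular formula: C12H11NS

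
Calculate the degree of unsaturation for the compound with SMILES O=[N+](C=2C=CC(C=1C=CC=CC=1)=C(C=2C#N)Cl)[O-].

11

Molecular formula from the SMILES: C13H7ClN2O2.
DoU = (2C + 2 + N − H − X)/2 = (2·13 + 2 + 2 − 7 − 1)/2 = 22/2 = 11.
(Structurally: 2 ring(s) + 9 π bond(s) = 11.)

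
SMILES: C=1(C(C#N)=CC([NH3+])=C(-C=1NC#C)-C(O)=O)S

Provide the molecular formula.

Heavy atoms from the SMILES: 10 C, 3 N, 2 O, 1 S.
Implicit hydrogens by atom environment:
  5 × C (aromatic): no H
  3 × C: no H
  1 × C (aromatic): 1 H
  1 × C: 1 H
  1 × N (charge +1): 3 H
  1 × N: 1 H
  1 × N: no H
  1 × O: 1 H
  1 × O: no H
  1 × S: 1 H
  Total hydrogens = 8.
Net charge +1.
Molecular formula: C10H8N3O2S+

C10H8N3O2S+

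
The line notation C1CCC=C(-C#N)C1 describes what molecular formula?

Heavy atoms from the SMILES: 7 C, 1 N.
Implicit hydrogens by atom environment:
  4 × C: 2 H each → 8
  2 × C: no H
  1 × C: 1 H
  1 × N: no H
  Total hydrogens = 9.
Molecular formula: C7H9N

C7H9N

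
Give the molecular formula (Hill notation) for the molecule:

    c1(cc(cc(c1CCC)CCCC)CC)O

Heavy atoms from the SMILES: 15 C, 1 O.
Implicit hydrogens by atom environment:
  6 × C: 2 H each → 12
  4 × C (aromatic): no H
  3 × C: 3 H each → 9
  2 × C (aromatic): 1 H each → 2
  1 × O: 1 H
  Total hydrogens = 24.
Molecular formula: C15H24O

C15H24O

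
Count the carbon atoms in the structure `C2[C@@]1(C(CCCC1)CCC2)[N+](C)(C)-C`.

13

The symbol for carbon appears 13 times in the SMILES.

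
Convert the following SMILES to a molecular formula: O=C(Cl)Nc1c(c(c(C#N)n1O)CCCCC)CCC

C14H20ClN3O2

Heavy atoms from the SMILES: 14 C, 1 Cl, 3 N, 2 O.
Implicit hydrogens by atom environment:
  6 × C: 2 H each → 12
  4 × C (aromatic): no H
  2 × C: 3 H each → 6
  2 × C: no H
  1 × Cl: no H
  1 × N: 1 H
  1 × N (aromatic): no H
  1 × N: no H
  1 × O: 1 H
  1 × O: no H
  Total hydrogens = 20.
Molecular formula: C14H20ClN3O2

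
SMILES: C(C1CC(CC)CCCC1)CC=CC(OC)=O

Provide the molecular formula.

C15H26O2

Heavy atoms from the SMILES: 15 C, 2 O.
Implicit hydrogens by atom environment:
  8 × C: 2 H each → 16
  4 × C: 1 H each → 4
  2 × C: 3 H each → 6
  2 × O: no H
  1 × C: no H
  Total hydrogens = 26.
Molecular formula: C15H26O2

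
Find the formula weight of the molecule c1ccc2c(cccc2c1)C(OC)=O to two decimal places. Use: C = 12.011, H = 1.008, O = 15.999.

Molecular formula: C12H10O2.
M = 12×12.011 + 10×1.008 + 2×15.999 = 186.21 g/mol.

186.21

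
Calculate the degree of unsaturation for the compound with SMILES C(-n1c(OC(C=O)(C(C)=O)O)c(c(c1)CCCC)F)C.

Molecular formula from the SMILES: C14H20FNO4.
DoU = (2C + 2 + N − H − X)/2 = (2·14 + 2 + 1 − 20 − 1)/2 = 10/2 = 5.
(Structurally: 1 ring(s) + 4 π bond(s) = 5.)

5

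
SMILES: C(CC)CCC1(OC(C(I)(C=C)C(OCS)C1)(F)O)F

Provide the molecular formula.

Heavy atoms from the SMILES: 13 C, 2 F, 1 I, 3 O, 1 S.
Implicit hydrogens by atom environment:
  7 × C: 2 H each → 14
  3 × C: no H
  2 × C: 1 H each → 2
  2 × F: no H
  2 × O: no H
  1 × C: 3 H
  1 × I: no H
  1 × O: 1 H
  1 × S: 1 H
  Total hydrogens = 21.
Molecular formula: C13H21F2IO3S

C13H21F2IO3S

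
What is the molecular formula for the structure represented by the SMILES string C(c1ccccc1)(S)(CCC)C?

Heavy atoms from the SMILES: 11 C, 1 S.
Implicit hydrogens by atom environment:
  5 × C (aromatic): 1 H each → 5
  2 × C: 3 H each → 6
  2 × C: 2 H each → 4
  1 × C: no H
  1 × C (aromatic): no H
  1 × S: 1 H
  Total hydrogens = 16.
Molecular formula: C11H16S

C11H16S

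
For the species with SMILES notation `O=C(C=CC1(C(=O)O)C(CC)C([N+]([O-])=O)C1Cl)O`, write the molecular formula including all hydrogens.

C10H12ClNO6

Heavy atoms from the SMILES: 10 C, 1 Cl, 1 N, 6 O.
Implicit hydrogens by atom environment:
  5 × C: 1 H each → 5
  3 × C: no H
  3 × O: no H
  2 × O: 1 H each → 2
  1 × C: 3 H
  1 × C: 2 H
  1 × Cl: no H
  1 × N (charge +1): no H
  1 × O (charge -1): no H
  Total hydrogens = 12.
Molecular formula: C10H12ClNO6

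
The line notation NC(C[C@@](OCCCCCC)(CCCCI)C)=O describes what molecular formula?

C14H28INO2

Heavy atoms from the SMILES: 14 C, 1 I, 1 N, 2 O.
Implicit hydrogens by atom environment:
  10 × C: 2 H each → 20
  2 × C: 3 H each → 6
  2 × C: no H
  2 × O: no H
  1 × I: no H
  1 × N: 2 H
  Total hydrogens = 28.
Molecular formula: C14H28INO2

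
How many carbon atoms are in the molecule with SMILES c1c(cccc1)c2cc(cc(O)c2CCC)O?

The symbol for carbon appears 15 times in the SMILES. Lowercase c denotes aromatic carbon and counts toward C.

15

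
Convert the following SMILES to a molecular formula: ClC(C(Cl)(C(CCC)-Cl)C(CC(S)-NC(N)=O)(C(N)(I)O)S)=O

Heavy atoms from the SMILES: 11 C, 3 Cl, 1 I, 3 N, 3 O, 2 S.
Implicit hydrogens by atom environment:
  5 × C: no H
  3 × C: 2 H each → 6
  3 × Cl: no H
  2 × C: 1 H each → 2
  2 × N: 2 H each → 4
  2 × O: no H
  2 × S: 1 H each → 2
  1 × C: 3 H
  1 × I: no H
  1 × N: 1 H
  1 × O: 1 H
  Total hydrogens = 19.
Molecular formula: C11H19Cl3IN3O3S2

C11H19Cl3IN3O3S2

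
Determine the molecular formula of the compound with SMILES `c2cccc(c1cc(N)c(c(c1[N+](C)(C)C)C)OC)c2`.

Heavy atoms from the SMILES: 17 C, 2 N, 1 O.
Implicit hydrogens by atom environment:
  6 × C (aromatic): 1 H each → 6
  6 × C (aromatic): no H
  5 × C: 3 H each → 15
  1 × N: 2 H
  1 × N (charge +1): no H
  1 × O: no H
  Total hydrogens = 23.
Net charge +1.
Molecular formula: C17H23N2O+

C17H23N2O+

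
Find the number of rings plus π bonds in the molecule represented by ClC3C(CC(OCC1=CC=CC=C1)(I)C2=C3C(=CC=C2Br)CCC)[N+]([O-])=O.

10

Molecular formula from the SMILES: C20H20BrClINO3.
DoU = (2C + 2 + N − H − X)/2 = (2·20 + 2 + 1 − 20 − 3)/2 = 20/2 = 10.
(Structurally: 3 ring(s) + 7 π bond(s) = 10.)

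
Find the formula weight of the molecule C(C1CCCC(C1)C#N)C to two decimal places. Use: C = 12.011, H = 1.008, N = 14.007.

137.23

Molecular formula: C9H15N.
M = 9×12.011 + 15×1.008 + 1×14.007 = 137.23 g/mol.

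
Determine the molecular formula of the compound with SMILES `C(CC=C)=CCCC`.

Heavy atoms from the SMILES: 8 C.
Implicit hydrogens by atom environment:
  4 × C: 2 H each → 8
  3 × C: 1 H each → 3
  1 × C: 3 H
  Total hydrogens = 14.
Molecular formula: C8H14

C8H14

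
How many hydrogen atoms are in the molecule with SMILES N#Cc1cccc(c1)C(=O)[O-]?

Hydrogens are implicit in SMILES; fill each atom to its normal valence:
  4 × C (aromatic): 1 H each → 4
  2 × C (aromatic): no H
  2 × C: no H
  1 × N: no H
  1 × O: no H
  1 × O (charge -1): no H
  Total hydrogens = 4.

4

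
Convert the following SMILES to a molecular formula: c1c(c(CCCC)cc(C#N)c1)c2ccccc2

Heavy atoms from the SMILES: 17 C, 1 N.
Implicit hydrogens by atom environment:
  8 × C (aromatic): 1 H each → 8
  4 × C (aromatic): no H
  3 × C: 2 H each → 6
  1 × C: 3 H
  1 × C: no H
  1 × N: no H
  Total hydrogens = 17.
Molecular formula: C17H17N

C17H17N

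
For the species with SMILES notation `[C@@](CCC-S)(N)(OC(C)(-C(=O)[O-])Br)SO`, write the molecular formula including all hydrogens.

C7H13BrNO4S2-

Heavy atoms from the SMILES: 1 Br, 7 C, 1 N, 4 O, 2 S.
Implicit hydrogens by atom environment:
  3 × C: 2 H each → 6
  3 × C: no H
  2 × O: no H
  1 × Br: no H
  1 × C: 3 H
  1 × N: 2 H
  1 × O: 1 H
  1 × O (charge -1): no H
  1 × S: 1 H
  1 × S: no H
  Total hydrogens = 13.
Net charge -1.
Molecular formula: C7H13BrNO4S2-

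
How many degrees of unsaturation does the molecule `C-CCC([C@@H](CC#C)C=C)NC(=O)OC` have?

4

Molecular formula from the SMILES: C12H19NO2.
DoU = (2C + 2 + N − H − X)/2 = (2·12 + 2 + 1 − 19 − 0)/2 = 8/2 = 4.
(Structurally: 0 ring(s) + 4 π bond(s) = 4.)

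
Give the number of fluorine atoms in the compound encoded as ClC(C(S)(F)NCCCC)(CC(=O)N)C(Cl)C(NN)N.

The symbol for fluorine appears 1 time in the SMILES.

1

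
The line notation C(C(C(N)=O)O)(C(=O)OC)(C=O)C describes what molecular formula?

C7H11NO5

Heavy atoms from the SMILES: 7 C, 1 N, 5 O.
Implicit hydrogens by atom environment:
  4 × O: no H
  3 × C: no H
  2 × C: 3 H each → 6
  2 × C: 1 H each → 2
  1 × N: 2 H
  1 × O: 1 H
  Total hydrogens = 11.
Molecular formula: C7H11NO5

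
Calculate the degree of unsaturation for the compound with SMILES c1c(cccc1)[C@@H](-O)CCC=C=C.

Molecular formula from the SMILES: C12H14O.
DoU = (2C + 2 + N − H − X)/2 = (2·12 + 2 + 0 − 14 − 0)/2 = 12/2 = 6.
(Structurally: 1 ring(s) + 5 π bond(s) = 6.)

6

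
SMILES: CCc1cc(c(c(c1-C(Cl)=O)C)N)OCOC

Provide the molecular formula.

Heavy atoms from the SMILES: 12 C, 1 Cl, 1 N, 3 O.
Implicit hydrogens by atom environment:
  5 × C (aromatic): no H
  3 × C: 3 H each → 9
  3 × O: no H
  2 × C: 2 H each → 4
  1 × C (aromatic): 1 H
  1 × C: no H
  1 × Cl: no H
  1 × N: 2 H
  Total hydrogens = 16.
Molecular formula: C12H16ClNO3

C12H16ClNO3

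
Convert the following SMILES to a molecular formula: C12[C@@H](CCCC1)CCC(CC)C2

Heavy atoms from the SMILES: 12 C.
Implicit hydrogens by atom environment:
  8 × C: 2 H each → 16
  3 × C: 1 H each → 3
  1 × C: 3 H
  Total hydrogens = 22.
Molecular formula: C12H22

C12H22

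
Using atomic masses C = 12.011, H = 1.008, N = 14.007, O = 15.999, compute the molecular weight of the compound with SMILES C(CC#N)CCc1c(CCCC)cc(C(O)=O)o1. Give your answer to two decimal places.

Molecular formula: C14H19NO3.
M = 14×12.011 + 19×1.008 + 1×14.007 + 3×15.999 = 249.31 g/mol.

249.31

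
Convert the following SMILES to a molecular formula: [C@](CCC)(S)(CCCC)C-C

Heavy atoms from the SMILES: 10 C, 1 S.
Implicit hydrogens by atom environment:
  6 × C: 2 H each → 12
  3 × C: 3 H each → 9
  1 × C: no H
  1 × S: 1 H
  Total hydrogens = 22.
Molecular formula: C10H22S

C10H22S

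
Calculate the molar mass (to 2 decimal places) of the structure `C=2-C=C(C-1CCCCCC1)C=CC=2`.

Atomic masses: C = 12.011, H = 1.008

Molecular formula: C13H18.
M = 13×12.011 + 18×1.008 = 174.29 g/mol.

174.29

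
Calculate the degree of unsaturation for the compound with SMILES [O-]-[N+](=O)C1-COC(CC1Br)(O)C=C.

Molecular formula from the SMILES: C7H10BrNO4.
DoU = (2C + 2 + N − H − X)/2 = (2·7 + 2 + 1 − 10 − 1)/2 = 6/2 = 3.
(Structurally: 1 ring(s) + 2 π bond(s) = 3.)

3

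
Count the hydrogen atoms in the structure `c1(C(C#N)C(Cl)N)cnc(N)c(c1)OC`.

Hydrogens are implicit in SMILES; fill each atom to its normal valence:
  3 × C (aromatic): no H
  2 × C (aromatic): 1 H each → 2
  2 × C: 1 H each → 2
  2 × N: 2 H each → 4
  1 × C: 3 H
  1 × C: no H
  1 × Cl: no H
  1 × N (aromatic): no H
  1 × N: no H
  1 × O: no H
  Total hydrogens = 11.

11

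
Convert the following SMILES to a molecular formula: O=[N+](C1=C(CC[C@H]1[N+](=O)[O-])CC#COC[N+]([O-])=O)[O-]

Heavy atoms from the SMILES: 9 C, 3 N, 7 O.
Implicit hydrogens by atom environment:
  4 × C: 2 H each → 8
  4 × C: no H
  4 × O: no H
  3 × N (charge +1): no H
  3 × O (charge -1): no H
  1 × C: 1 H
  Total hydrogens = 9.
Molecular formula: C9H9N3O7

C9H9N3O7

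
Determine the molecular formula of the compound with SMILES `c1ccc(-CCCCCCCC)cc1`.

C14H22

Heavy atoms from the SMILES: 14 C.
Implicit hydrogens by atom environment:
  7 × C: 2 H each → 14
  5 × C (aromatic): 1 H each → 5
  1 × C: 3 H
  1 × C (aromatic): no H
  Total hydrogens = 22.
Molecular formula: C14H22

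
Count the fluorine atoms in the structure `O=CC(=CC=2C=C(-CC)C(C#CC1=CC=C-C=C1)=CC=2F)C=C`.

1

The symbol for fluorine appears 1 time in the SMILES.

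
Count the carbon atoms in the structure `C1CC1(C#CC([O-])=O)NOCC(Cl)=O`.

8

The symbol for carbon appears 8 times in the SMILES. (Cl is a single chlorine, not C + l.)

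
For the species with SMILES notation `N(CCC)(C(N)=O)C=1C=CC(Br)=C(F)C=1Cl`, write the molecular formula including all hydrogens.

Heavy atoms from the SMILES: 1 Br, 10 C, 1 Cl, 1 F, 2 N, 1 O.
Implicit hydrogens by atom environment:
  4 × C (aromatic): no H
  2 × C: 2 H each → 4
  2 × C (aromatic): 1 H each → 2
  1 × Br: no H
  1 × C: 3 H
  1 × C: no H
  1 × Cl: no H
  1 × F: no H
  1 × N: 2 H
  1 × N: no H
  1 × O: no H
  Total hydrogens = 11.
Molecular formula: C10H11BrClFN2O

C10H11BrClFN2O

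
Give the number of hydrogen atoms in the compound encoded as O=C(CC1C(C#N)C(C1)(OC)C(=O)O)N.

12

Hydrogens are implicit in SMILES; fill each atom to its normal valence:
  4 × C: no H
  3 × O: no H
  2 × C: 2 H each → 4
  2 × C: 1 H each → 2
  1 × C: 3 H
  1 × N: 2 H
  1 × N: no H
  1 × O: 1 H
  Total hydrogens = 12.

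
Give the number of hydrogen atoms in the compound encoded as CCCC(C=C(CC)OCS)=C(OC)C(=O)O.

20

Hydrogens are implicit in SMILES; fill each atom to its normal valence:
  4 × C: 2 H each → 8
  4 × C: no H
  3 × C: 3 H each → 9
  3 × O: no H
  1 × C: 1 H
  1 × O: 1 H
  1 × S: 1 H
  Total hydrogens = 20.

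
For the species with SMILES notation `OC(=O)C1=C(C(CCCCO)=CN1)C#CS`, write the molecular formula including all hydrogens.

C11H13NO3S

Heavy atoms from the SMILES: 11 C, 1 N, 3 O, 1 S.
Implicit hydrogens by atom environment:
  4 × C: 2 H each → 8
  3 × C (aromatic): no H
  3 × C: no H
  2 × O: 1 H each → 2
  1 × C (aromatic): 1 H
  1 × N (aromatic): 1 H
  1 × O: no H
  1 × S: 1 H
  Total hydrogens = 13.
Molecular formula: C11H13NO3S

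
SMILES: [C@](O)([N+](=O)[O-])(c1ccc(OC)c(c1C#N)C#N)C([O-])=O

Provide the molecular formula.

Heavy atoms from the SMILES: 11 C, 3 N, 6 O.
Implicit hydrogens by atom environment:
  4 × C (aromatic): no H
  4 × C: no H
  3 × O: no H
  2 × C (aromatic): 1 H each → 2
  2 × N: no H
  2 × O (charge -1): no H
  1 × C: 3 H
  1 × N (charge +1): no H
  1 × O: 1 H
  Total hydrogens = 6.
Net charge -1.
Molecular formula: C11H6N3O6-

C11H6N3O6-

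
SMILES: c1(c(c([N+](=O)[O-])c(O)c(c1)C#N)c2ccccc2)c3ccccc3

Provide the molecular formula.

Heavy atoms from the SMILES: 19 C, 2 N, 3 O.
Implicit hydrogens by atom environment:
  11 × C (aromatic): 1 H each → 11
  7 × C (aromatic): no H
  1 × C: no H
  1 × N: no H
  1 × N (charge +1): no H
  1 × O: 1 H
  1 × O: no H
  1 × O (charge -1): no H
  Total hydrogens = 12.
Molecular formula: C19H12N2O3

C19H12N2O3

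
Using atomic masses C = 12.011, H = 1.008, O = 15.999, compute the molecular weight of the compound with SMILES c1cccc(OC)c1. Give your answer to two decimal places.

108.14

Molecular formula: C7H8O.
M = 7×12.011 + 8×1.008 + 1×15.999 = 108.14 g/mol.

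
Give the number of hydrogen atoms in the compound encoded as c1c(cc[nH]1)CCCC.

13

Hydrogens are implicit in SMILES; fill each atom to its normal valence:
  3 × C: 2 H each → 6
  3 × C (aromatic): 1 H each → 3
  1 × C: 3 H
  1 × C (aromatic): no H
  1 × N (aromatic): 1 H
  Total hydrogens = 13.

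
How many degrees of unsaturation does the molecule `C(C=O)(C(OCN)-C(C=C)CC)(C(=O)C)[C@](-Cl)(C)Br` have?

Molecular formula from the SMILES: C13H21BrClNO3.
DoU = (2C + 2 + N − H − X)/2 = (2·13 + 2 + 1 − 21 − 2)/2 = 6/2 = 3.
(Structurally: 0 ring(s) + 3 π bond(s) = 3.)

3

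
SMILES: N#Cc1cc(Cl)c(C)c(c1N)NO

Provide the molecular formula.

Heavy atoms from the SMILES: 8 C, 1 Cl, 3 N, 1 O.
Implicit hydrogens by atom environment:
  5 × C (aromatic): no H
  1 × C: 3 H
  1 × C (aromatic): 1 H
  1 × C: no H
  1 × Cl: no H
  1 × N: 2 H
  1 × N: 1 H
  1 × N: no H
  1 × O: 1 H
  Total hydrogens = 8.
Molecular formula: C8H8ClN3O

C8H8ClN3O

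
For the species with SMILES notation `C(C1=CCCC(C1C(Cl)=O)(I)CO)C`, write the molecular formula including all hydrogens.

C10H14ClIO2

Heavy atoms from the SMILES: 10 C, 1 Cl, 1 I, 2 O.
Implicit hydrogens by atom environment:
  4 × C: 2 H each → 8
  3 × C: no H
  2 × C: 1 H each → 2
  1 × C: 3 H
  1 × Cl: no H
  1 × I: no H
  1 × O: 1 H
  1 × O: no H
  Total hydrogens = 14.
Molecular formula: C10H14ClIO2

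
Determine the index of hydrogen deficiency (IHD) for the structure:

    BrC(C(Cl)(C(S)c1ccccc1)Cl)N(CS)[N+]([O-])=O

Molecular formula from the SMILES: C10H11BrCl2N2O2S2.
DoU = (2C + 2 + N − H − X)/2 = (2·10 + 2 + 2 − 11 − 3)/2 = 10/2 = 5.
(Structurally: 1 ring(s) + 4 π bond(s) = 5.)

5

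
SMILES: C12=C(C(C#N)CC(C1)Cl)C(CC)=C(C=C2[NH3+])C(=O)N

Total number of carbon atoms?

14

The symbol for carbon appears 14 times in the SMILES. (Cl is a single chlorine, not C + l.)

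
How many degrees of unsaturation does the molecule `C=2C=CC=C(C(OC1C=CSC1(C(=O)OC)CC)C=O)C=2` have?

8

Molecular formula from the SMILES: C16H18O4S.
DoU = (2C + 2 + N − H − X)/2 = (2·16 + 2 + 0 − 18 − 0)/2 = 16/2 = 8.
(Structurally: 2 ring(s) + 6 π bond(s) = 8.)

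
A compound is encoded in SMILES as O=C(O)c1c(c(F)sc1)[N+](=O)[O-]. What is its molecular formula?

C5H2FNO4S

Heavy atoms from the SMILES: 5 C, 1 F, 1 N, 4 O, 1 S.
Implicit hydrogens by atom environment:
  3 × C (aromatic): no H
  2 × O: no H
  1 × C (aromatic): 1 H
  1 × C: no H
  1 × F: no H
  1 × N (charge +1): no H
  1 × O: 1 H
  1 × O (charge -1): no H
  1 × S (aromatic): no H
  Total hydrogens = 2.
Molecular formula: C5H2FNO4S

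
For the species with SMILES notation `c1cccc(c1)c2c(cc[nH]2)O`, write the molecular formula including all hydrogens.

Heavy atoms from the SMILES: 10 C, 1 N, 1 O.
Implicit hydrogens by atom environment:
  7 × C (aromatic): 1 H each → 7
  3 × C (aromatic): no H
  1 × N (aromatic): 1 H
  1 × O: 1 H
  Total hydrogens = 9.
Molecular formula: C10H9NO

C10H9NO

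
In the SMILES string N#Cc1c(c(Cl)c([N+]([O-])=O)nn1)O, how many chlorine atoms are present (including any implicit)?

1

The symbol for chlorine appears 1 time in the SMILES.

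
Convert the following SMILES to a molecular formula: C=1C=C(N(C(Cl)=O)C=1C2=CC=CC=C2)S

C11H8ClNOS

Heavy atoms from the SMILES: 11 C, 1 Cl, 1 N, 1 O, 1 S.
Implicit hydrogens by atom environment:
  7 × C (aromatic): 1 H each → 7
  3 × C (aromatic): no H
  1 × C: no H
  1 × Cl: no H
  1 × N (aromatic): no H
  1 × O: no H
  1 × S: 1 H
  Total hydrogens = 8.
Molecular formula: C11H8ClNOS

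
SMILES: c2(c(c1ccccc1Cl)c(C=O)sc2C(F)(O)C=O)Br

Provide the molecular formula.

Heavy atoms from the SMILES: 1 Br, 13 C, 1 Cl, 1 F, 3 O, 1 S.
Implicit hydrogens by atom environment:
  6 × C (aromatic): no H
  4 × C (aromatic): 1 H each → 4
  2 × C: 1 H each → 2
  2 × O: no H
  1 × Br: no H
  1 × C: no H
  1 × Cl: no H
  1 × F: no H
  1 × O: 1 H
  1 × S (aromatic): no H
  Total hydrogens = 7.
Molecular formula: C13H7BrClFO3S

C13H7BrClFO3S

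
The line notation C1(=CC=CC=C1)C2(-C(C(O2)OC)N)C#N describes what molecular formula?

Heavy atoms from the SMILES: 11 C, 2 N, 2 O.
Implicit hydrogens by atom environment:
  5 × C (aromatic): 1 H each → 5
  2 × C: 1 H each → 2
  2 × C: no H
  2 × O: no H
  1 × C: 3 H
  1 × C (aromatic): no H
  1 × N: 2 H
  1 × N: no H
  Total hydrogens = 12.
Molecular formula: C11H12N2O2

C11H12N2O2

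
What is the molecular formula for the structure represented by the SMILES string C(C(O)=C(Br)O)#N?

C3H2BrNO2

Heavy atoms from the SMILES: 1 Br, 3 C, 1 N, 2 O.
Implicit hydrogens by atom environment:
  3 × C: no H
  2 × O: 1 H each → 2
  1 × Br: no H
  1 × N: no H
  Total hydrogens = 2.
Molecular formula: C3H2BrNO2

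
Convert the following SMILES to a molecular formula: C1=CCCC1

C5H8

Heavy atoms from the SMILES: 5 C.
Implicit hydrogens by atom environment:
  3 × C: 2 H each → 6
  2 × C: 1 H each → 2
  Total hydrogens = 8.
Molecular formula: C5H8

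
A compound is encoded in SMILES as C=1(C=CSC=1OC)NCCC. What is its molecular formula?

Heavy atoms from the SMILES: 8 C, 1 N, 1 O, 1 S.
Implicit hydrogens by atom environment:
  2 × C: 3 H each → 6
  2 × C: 2 H each → 4
  2 × C (aromatic): 1 H each → 2
  2 × C (aromatic): no H
  1 × N: 1 H
  1 × O: no H
  1 × S (aromatic): no H
  Total hydrogens = 13.
Molecular formula: C8H13NOS

C8H13NOS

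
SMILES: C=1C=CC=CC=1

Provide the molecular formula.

Heavy atoms from the SMILES: 6 C.
Implicit hydrogens by atom environment:
  6 × C (aromatic): 1 H each → 6
  Total hydrogens = 6.
Molecular formula: C6H6

C6H6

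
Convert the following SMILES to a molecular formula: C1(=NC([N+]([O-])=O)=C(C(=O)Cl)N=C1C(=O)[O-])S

Heavy atoms from the SMILES: 6 C, 1 Cl, 3 N, 5 O, 1 S.
Implicit hydrogens by atom environment:
  4 × C (aromatic): no H
  3 × O: no H
  2 × C: no H
  2 × N (aromatic): no H
  2 × O (charge -1): no H
  1 × Cl: no H
  1 × N (charge +1): no H
  1 × S: 1 H
  Total hydrogens = 1.
Net charge -1.
Molecular formula: C6HClN3O5S-

C6HClN3O5S-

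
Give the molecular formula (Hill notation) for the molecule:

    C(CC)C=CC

C6H12

Heavy atoms from the SMILES: 6 C.
Implicit hydrogens by atom environment:
  2 × C: 3 H each → 6
  2 × C: 2 H each → 4
  2 × C: 1 H each → 2
  Total hydrogens = 12.
Molecular formula: C6H12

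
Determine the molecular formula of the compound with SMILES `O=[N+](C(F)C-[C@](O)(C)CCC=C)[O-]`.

Heavy atoms from the SMILES: 8 C, 1 F, 1 N, 3 O.
Implicit hydrogens by atom environment:
  4 × C: 2 H each → 8
  2 × C: 1 H each → 2
  1 × C: 3 H
  1 × C: no H
  1 × F: no H
  1 × N (charge +1): no H
  1 × O: 1 H
  1 × O: no H
  1 × O (charge -1): no H
  Total hydrogens = 14.
Molecular formula: C8H14FNO3

C8H14FNO3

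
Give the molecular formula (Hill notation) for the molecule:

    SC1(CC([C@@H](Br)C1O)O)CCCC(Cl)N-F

C9H16BrClFNO2S

Heavy atoms from the SMILES: 1 Br, 9 C, 1 Cl, 1 F, 1 N, 2 O, 1 S.
Implicit hydrogens by atom environment:
  4 × C: 2 H each → 8
  4 × C: 1 H each → 4
  2 × O: 1 H each → 2
  1 × Br: no H
  1 × C: no H
  1 × Cl: no H
  1 × F: no H
  1 × N: 1 H
  1 × S: 1 H
  Total hydrogens = 16.
Molecular formula: C9H16BrClFNO2S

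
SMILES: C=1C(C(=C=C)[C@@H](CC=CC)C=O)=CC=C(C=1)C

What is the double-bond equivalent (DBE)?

8

Molecular formula from the SMILES: C16H18O.
DoU = (2C + 2 + N − H − X)/2 = (2·16 + 2 + 0 − 18 − 0)/2 = 16/2 = 8.
(Structurally: 1 ring(s) + 7 π bond(s) = 8.)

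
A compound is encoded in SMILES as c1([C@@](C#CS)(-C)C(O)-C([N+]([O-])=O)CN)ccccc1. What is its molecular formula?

Heavy atoms from the SMILES: 13 C, 2 N, 3 O, 1 S.
Implicit hydrogens by atom environment:
  5 × C (aromatic): 1 H each → 5
  3 × C: no H
  2 × C: 1 H each → 2
  1 × C: 3 H
  1 × C: 2 H
  1 × C (aromatic): no H
  1 × N: 2 H
  1 × N (charge +1): no H
  1 × O: 1 H
  1 × O: no H
  1 × O (charge -1): no H
  1 × S: 1 H
  Total hydrogens = 16.
Molecular formula: C13H16N2O3S

C13H16N2O3S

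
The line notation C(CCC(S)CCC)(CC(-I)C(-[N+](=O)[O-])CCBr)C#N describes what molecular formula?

C13H22BrIN2O2S

Heavy atoms from the SMILES: 1 Br, 13 C, 1 I, 2 N, 2 O, 1 S.
Implicit hydrogens by atom environment:
  7 × C: 2 H each → 14
  4 × C: 1 H each → 4
  1 × Br: no H
  1 × C: 3 H
  1 × C: no H
  1 × I: no H
  1 × N: no H
  1 × N (charge +1): no H
  1 × O: no H
  1 × O (charge -1): no H
  1 × S: 1 H
  Total hydrogens = 22.
Molecular formula: C13H22BrIN2O2S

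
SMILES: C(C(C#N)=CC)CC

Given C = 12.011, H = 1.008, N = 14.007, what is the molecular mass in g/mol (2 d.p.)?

Molecular formula: C7H11N.
M = 7×12.011 + 11×1.008 + 1×14.007 = 109.17 g/mol.

109.17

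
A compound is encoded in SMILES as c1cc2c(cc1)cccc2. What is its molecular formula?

C10H8

Heavy atoms from the SMILES: 10 C.
Implicit hydrogens by atom environment:
  8 × C (aromatic): 1 H each → 8
  2 × C (aromatic): no H
  Total hydrogens = 8.
Molecular formula: C10H8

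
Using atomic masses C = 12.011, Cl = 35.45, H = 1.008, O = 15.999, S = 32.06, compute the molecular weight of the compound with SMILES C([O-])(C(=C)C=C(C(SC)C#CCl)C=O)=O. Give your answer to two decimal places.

Molecular formula: C10H8ClO3S-.
M = 10×12.011 + 1×35.45 + 8×1.008 + 3×15.999 + 1×32.06 = 243.68 g/mol.

243.68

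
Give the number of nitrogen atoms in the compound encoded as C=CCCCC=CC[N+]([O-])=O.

The symbol for nitrogen appears 1 time in the SMILES.

1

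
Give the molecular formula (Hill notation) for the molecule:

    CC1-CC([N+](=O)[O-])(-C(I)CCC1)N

C8H15IN2O2

Heavy atoms from the SMILES: 8 C, 1 I, 2 N, 2 O.
Implicit hydrogens by atom environment:
  4 × C: 2 H each → 8
  2 × C: 1 H each → 2
  1 × C: 3 H
  1 × C: no H
  1 × I: no H
  1 × N: 2 H
  1 × N (charge +1): no H
  1 × O: no H
  1 × O (charge -1): no H
  Total hydrogens = 15.
Molecular formula: C8H15IN2O2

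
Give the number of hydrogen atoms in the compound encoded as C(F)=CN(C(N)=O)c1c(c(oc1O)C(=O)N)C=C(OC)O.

12

Hydrogens are implicit in SMILES; fill each atom to its normal valence:
  4 × C (aromatic): no H
  3 × C: 1 H each → 3
  3 × C: no H
  3 × O: no H
  2 × N: 2 H each → 4
  2 × O: 1 H each → 2
  1 × C: 3 H
  1 × F: no H
  1 × N: no H
  1 × O (aromatic): no H
  Total hydrogens = 12.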